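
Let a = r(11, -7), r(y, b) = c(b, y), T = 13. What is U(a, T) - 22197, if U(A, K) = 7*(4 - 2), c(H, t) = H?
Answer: -22183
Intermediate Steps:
r(y, b) = b
a = -7
U(A, K) = 14 (U(A, K) = 7*2 = 14)
U(a, T) - 22197 = 14 - 22197 = -22183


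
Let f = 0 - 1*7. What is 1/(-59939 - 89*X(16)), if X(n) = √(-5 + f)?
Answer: I/(-59939*I + 178*√3) ≈ -1.6683e-5 + 8.5812e-8*I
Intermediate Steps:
f = -7 (f = 0 - 7 = -7)
X(n) = 2*I*√3 (X(n) = √(-5 - 7) = √(-12) = 2*I*√3)
1/(-59939 - 89*X(16)) = 1/(-59939 - 178*I*√3)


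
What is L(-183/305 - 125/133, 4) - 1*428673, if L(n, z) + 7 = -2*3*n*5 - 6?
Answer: -57009094/133 ≈ -4.2864e+5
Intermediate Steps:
L(n, z) = -13 - 30*n (L(n, z) = -7 + (-2*3*n*5 - 6) = -7 + (-30*n - 6) = -7 + (-6 - 30*n) = -13 - 30*n)
L(-183/305 - 125/133, 4) - 1*428673 = (-13 - 30*(-183/305 - 125/133)) - 1*428673 = (-13 - 30*(-183*1/305 - 125*1/133)) - 428673 = (-13 - 30*(-3/5 - 125/133)) - 428673 = (-13 - 30*(-1024/665)) - 428673 = (-13 + 6144/133) - 428673 = 4415/133 - 428673 = -57009094/133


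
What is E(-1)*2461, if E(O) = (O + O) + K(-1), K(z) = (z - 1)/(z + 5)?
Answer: -12305/2 ≈ -6152.5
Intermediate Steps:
K(z) = (-1 + z)/(5 + z)
E(O) = -½ + 2*O (E(O) = (O + O) + (-1 - 1)/(5 - 1) = 2*O - 2/4 = 2*O + (¼)*(-2) = 2*O - ½ = -½ + 2*O)
E(-1)*2461 = (-½ + 2*(-1))*2461 = (-½ - 2)*2461 = -5/2*2461 = -12305/2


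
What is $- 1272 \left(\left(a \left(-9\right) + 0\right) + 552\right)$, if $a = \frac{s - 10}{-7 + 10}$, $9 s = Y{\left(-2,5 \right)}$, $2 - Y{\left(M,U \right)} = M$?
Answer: $-738608$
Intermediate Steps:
$Y{\left(M,U \right)} = 2 - M$
$s = \frac{4}{9}$ ($s = \frac{2 - -2}{9} = \frac{2 + 2}{9} = \frac{1}{9} \cdot 4 = \frac{4}{9} \approx 0.44444$)
$a = - \frac{86}{27}$ ($a = \frac{\frac{4}{9} - 10}{-7 + 10} = - \frac{86}{9 \cdot 3} = \left(- \frac{86}{9}\right) \frac{1}{3} = - \frac{86}{27} \approx -3.1852$)
$- 1272 \left(\left(a \left(-9\right) + 0\right) + 552\right) = - 1272 \left(\left(\left(- \frac{86}{27}\right) \left(-9\right) + 0\right) + 552\right) = - 1272 \left(\left(\frac{86}{3} + 0\right) + 552\right) = - 1272 \left(\frac{86}{3} + 552\right) = \left(-1272\right) \frac{1742}{3} = -738608$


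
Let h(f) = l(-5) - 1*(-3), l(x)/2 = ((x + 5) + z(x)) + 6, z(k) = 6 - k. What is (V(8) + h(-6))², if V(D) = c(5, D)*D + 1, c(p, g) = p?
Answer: 6084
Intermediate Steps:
l(x) = 34 (l(x) = 2*(((x + 5) + (6 - x)) + 6) = 2*(((5 + x) + (6 - x)) + 6) = 2*(11 + 6) = 2*17 = 34)
V(D) = 1 + 5*D (V(D) = 5*D + 1 = 1 + 5*D)
h(f) = 37 (h(f) = 34 - 1*(-3) = 34 + 3 = 37)
(V(8) + h(-6))² = ((1 + 5*8) + 37)² = ((1 + 40) + 37)² = (41 + 37)² = 78² = 6084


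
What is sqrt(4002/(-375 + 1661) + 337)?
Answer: 2*sqrt(35154739)/643 ≈ 18.442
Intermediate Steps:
sqrt(4002/(-375 + 1661) + 337) = sqrt(4002/1286 + 337) = sqrt(4002*(1/1286) + 337) = sqrt(2001/643 + 337) = sqrt(218692/643) = 2*sqrt(35154739)/643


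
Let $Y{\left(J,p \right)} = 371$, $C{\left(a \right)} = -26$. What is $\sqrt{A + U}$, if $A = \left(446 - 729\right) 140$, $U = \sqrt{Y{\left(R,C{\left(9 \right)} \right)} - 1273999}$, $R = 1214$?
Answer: $\sqrt{-39620 + 2 i \sqrt{318407}} \approx 2.835 + 199.07 i$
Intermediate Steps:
$U = 2 i \sqrt{318407}$ ($U = \sqrt{371 - 1273999} = \sqrt{-1273628} = 2 i \sqrt{318407} \approx 1128.6 i$)
$A = -39620$ ($A = \left(-283\right) 140 = -39620$)
$\sqrt{A + U} = \sqrt{-39620 + 2 i \sqrt{318407}}$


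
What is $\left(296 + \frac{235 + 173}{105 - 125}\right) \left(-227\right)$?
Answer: $- \frac{312806}{5} \approx -62561.0$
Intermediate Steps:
$\left(296 + \frac{235 + 173}{105 - 125}\right) \left(-227\right) = \left(296 + \frac{408}{-20}\right) \left(-227\right) = \left(296 + 408 \left(- \frac{1}{20}\right)\right) \left(-227\right) = \left(296 - \frac{102}{5}\right) \left(-227\right) = \frac{1378}{5} \left(-227\right) = - \frac{312806}{5}$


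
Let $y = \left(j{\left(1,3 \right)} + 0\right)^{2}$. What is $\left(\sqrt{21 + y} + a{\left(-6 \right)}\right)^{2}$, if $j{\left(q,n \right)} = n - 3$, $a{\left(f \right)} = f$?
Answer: $\left(6 - \sqrt{21}\right)^{2} \approx 2.0091$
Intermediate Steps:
$j{\left(q,n \right)} = -3 + n$
$y = 0$ ($y = \left(\left(-3 + 3\right) + 0\right)^{2} = \left(0 + 0\right)^{2} = 0^{2} = 0$)
$\left(\sqrt{21 + y} + a{\left(-6 \right)}\right)^{2} = \left(\sqrt{21 + 0} - 6\right)^{2} = \left(\sqrt{21} - 6\right)^{2} = \left(-6 + \sqrt{21}\right)^{2}$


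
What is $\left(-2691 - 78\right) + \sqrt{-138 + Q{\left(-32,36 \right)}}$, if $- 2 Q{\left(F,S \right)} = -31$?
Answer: $-2769 + \frac{7 i \sqrt{10}}{2} \approx -2769.0 + 11.068 i$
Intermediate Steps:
$Q{\left(F,S \right)} = \frac{31}{2}$ ($Q{\left(F,S \right)} = \left(- \frac{1}{2}\right) \left(-31\right) = \frac{31}{2}$)
$\left(-2691 - 78\right) + \sqrt{-138 + Q{\left(-32,36 \right)}} = \left(-2691 - 78\right) + \sqrt{-138 + \frac{31}{2}} = -2769 + \sqrt{- \frac{245}{2}} = -2769 + \frac{7 i \sqrt{10}}{2}$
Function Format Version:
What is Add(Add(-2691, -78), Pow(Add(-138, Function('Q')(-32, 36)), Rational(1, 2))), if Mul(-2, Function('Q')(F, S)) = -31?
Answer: Add(-2769, Mul(Rational(7, 2), I, Pow(10, Rational(1, 2)))) ≈ Add(-2769.0, Mul(11.068, I))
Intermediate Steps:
Function('Q')(F, S) = Rational(31, 2) (Function('Q')(F, S) = Mul(Rational(-1, 2), -31) = Rational(31, 2))
Add(Add(-2691, -78), Pow(Add(-138, Function('Q')(-32, 36)), Rational(1, 2))) = Add(Add(-2691, -78), Pow(Add(-138, Rational(31, 2)), Rational(1, 2))) = Add(-2769, Pow(Rational(-245, 2), Rational(1, 2))) = Add(-2769, Mul(Rational(7, 2), I, Pow(10, Rational(1, 2))))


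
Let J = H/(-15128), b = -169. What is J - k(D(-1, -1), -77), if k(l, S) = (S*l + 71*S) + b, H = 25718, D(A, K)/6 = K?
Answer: 39123277/7564 ≈ 5172.3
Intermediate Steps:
D(A, K) = 6*K
k(l, S) = -169 + 71*S + S*l (k(l, S) = (S*l + 71*S) - 169 = (71*S + S*l) - 169 = -169 + 71*S + S*l)
J = -12859/7564 (J = 25718/(-15128) = 25718*(-1/15128) = -12859/7564 ≈ -1.7000)
J - k(D(-1, -1), -77) = -12859/7564 - (-169 + 71*(-77) - 462*(-1)) = -12859/7564 - (-169 - 5467 - 77*(-6)) = -12859/7564 - (-169 - 5467 + 462) = -12859/7564 - 1*(-5174) = -12859/7564 + 5174 = 39123277/7564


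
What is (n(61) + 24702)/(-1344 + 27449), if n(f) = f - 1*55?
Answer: 24708/26105 ≈ 0.94649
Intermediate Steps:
n(f) = -55 + f (n(f) = f - 55 = -55 + f)
(n(61) + 24702)/(-1344 + 27449) = ((-55 + 61) + 24702)/(-1344 + 27449) = (6 + 24702)/26105 = 24708*(1/26105) = 24708/26105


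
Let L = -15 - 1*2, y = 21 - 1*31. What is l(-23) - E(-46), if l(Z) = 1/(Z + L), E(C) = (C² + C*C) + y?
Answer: -168881/40 ≈ -4222.0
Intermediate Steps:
y = -10 (y = 21 - 31 = -10)
L = -17 (L = -15 - 2 = -17)
E(C) = -10 + 2*C² (E(C) = (C² + C*C) - 10 = (C² + C²) - 10 = 2*C² - 10 = -10 + 2*C²)
l(Z) = 1/(-17 + Z) (l(Z) = 1/(Z - 17) = 1/(-17 + Z))
l(-23) - E(-46) = 1/(-17 - 23) - (-10 + 2*(-46)²) = 1/(-40) - (-10 + 2*2116) = -1/40 - (-10 + 4232) = -1/40 - 1*4222 = -1/40 - 4222 = -168881/40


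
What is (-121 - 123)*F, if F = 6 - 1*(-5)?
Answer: -2684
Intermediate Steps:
F = 11 (F = 6 + 5 = 11)
(-121 - 123)*F = (-121 - 123)*11 = -244*11 = -2684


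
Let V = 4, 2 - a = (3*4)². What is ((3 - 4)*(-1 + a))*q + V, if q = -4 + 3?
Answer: -139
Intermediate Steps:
a = -142 (a = 2 - (3*4)² = 2 - 1*12² = 2 - 1*144 = 2 - 144 = -142)
q = -1
((3 - 4)*(-1 + a))*q + V = ((3 - 4)*(-1 - 142))*(-1) + 4 = -1*(-143)*(-1) + 4 = 143*(-1) + 4 = -143 + 4 = -139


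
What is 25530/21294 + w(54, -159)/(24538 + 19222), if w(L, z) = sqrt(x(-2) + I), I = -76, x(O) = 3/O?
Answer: 4255/3549 + I*sqrt(310)/87520 ≈ 1.1989 + 0.00020117*I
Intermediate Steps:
w(L, z) = I*sqrt(310)/2 (w(L, z) = sqrt(3/(-2) - 76) = sqrt(3*(-1/2) - 76) = sqrt(-3/2 - 76) = sqrt(-155/2) = I*sqrt(310)/2)
25530/21294 + w(54, -159)/(24538 + 19222) = 25530/21294 + (I*sqrt(310)/2)/(24538 + 19222) = 25530*(1/21294) + (I*sqrt(310)/2)/43760 = 4255/3549 + (I*sqrt(310)/2)*(1/43760) = 4255/3549 + I*sqrt(310)/87520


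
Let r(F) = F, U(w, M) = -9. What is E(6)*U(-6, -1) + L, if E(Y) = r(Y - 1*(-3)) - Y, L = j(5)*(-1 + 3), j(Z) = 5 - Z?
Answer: -27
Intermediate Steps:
L = 0 (L = (5 - 1*5)*(-1 + 3) = (5 - 5)*2 = 0*2 = 0)
E(Y) = 3 (E(Y) = (Y - 1*(-3)) - Y = (Y + 3) - Y = (3 + Y) - Y = 3)
E(6)*U(-6, -1) + L = 3*(-9) + 0 = -27 + 0 = -27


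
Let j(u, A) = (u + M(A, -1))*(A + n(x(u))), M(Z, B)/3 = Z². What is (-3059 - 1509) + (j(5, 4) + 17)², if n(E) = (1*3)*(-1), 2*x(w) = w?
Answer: 332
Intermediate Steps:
M(Z, B) = 3*Z²
x(w) = w/2
n(E) = -3 (n(E) = 3*(-1) = -3)
j(u, A) = (-3 + A)*(u + 3*A²) (j(u, A) = (u + 3*A²)*(A - 3) = (u + 3*A²)*(-3 + A) = (-3 + A)*(u + 3*A²))
(-3059 - 1509) + (j(5, 4) + 17)² = (-3059 - 1509) + ((-9*4² - 3*5 + 3*4³ + 4*5) + 17)² = -4568 + ((-9*16 - 15 + 3*64 + 20) + 17)² = -4568 + ((-144 - 15 + 192 + 20) + 17)² = -4568 + (53 + 17)² = -4568 + 70² = -4568 + 4900 = 332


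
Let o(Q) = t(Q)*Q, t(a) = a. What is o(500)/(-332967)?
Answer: -250000/332967 ≈ -0.75082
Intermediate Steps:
o(Q) = Q² (o(Q) = Q*Q = Q²)
o(500)/(-332967) = 500²/(-332967) = 250000*(-1/332967) = -250000/332967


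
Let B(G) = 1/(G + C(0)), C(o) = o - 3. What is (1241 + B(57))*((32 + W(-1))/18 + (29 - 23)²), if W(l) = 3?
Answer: 45771245/972 ≈ 47090.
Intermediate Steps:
C(o) = -3 + o
B(G) = 1/(-3 + G) (B(G) = 1/(G + (-3 + 0)) = 1/(G - 3) = 1/(-3 + G))
(1241 + B(57))*((32 + W(-1))/18 + (29 - 23)²) = (1241 + 1/(-3 + 57))*((32 + 3)/18 + (29 - 23)²) = (1241 + 1/54)*(35*(1/18) + 6²) = (1241 + 1/54)*(35/18 + 36) = (67015/54)*(683/18) = 45771245/972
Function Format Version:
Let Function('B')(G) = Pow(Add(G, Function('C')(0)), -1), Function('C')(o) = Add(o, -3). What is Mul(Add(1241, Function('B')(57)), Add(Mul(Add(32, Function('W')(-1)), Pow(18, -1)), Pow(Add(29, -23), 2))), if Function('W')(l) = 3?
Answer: Rational(45771245, 972) ≈ 47090.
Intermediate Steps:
Function('C')(o) = Add(-3, o)
Function('B')(G) = Pow(Add(-3, G), -1) (Function('B')(G) = Pow(Add(G, Add(-3, 0)), -1) = Pow(Add(G, -3), -1) = Pow(Add(-3, G), -1))
Mul(Add(1241, Function('B')(57)), Add(Mul(Add(32, Function('W')(-1)), Pow(18, -1)), Pow(Add(29, -23), 2))) = Mul(Add(1241, Pow(Add(-3, 57), -1)), Add(Mul(Add(32, 3), Pow(18, -1)), Pow(Add(29, -23), 2))) = Mul(Add(1241, Pow(54, -1)), Add(Mul(35, Rational(1, 18)), Pow(6, 2))) = Mul(Add(1241, Rational(1, 54)), Add(Rational(35, 18), 36)) = Mul(Rational(67015, 54), Rational(683, 18)) = Rational(45771245, 972)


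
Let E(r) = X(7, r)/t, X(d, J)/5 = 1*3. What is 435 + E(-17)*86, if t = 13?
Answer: 6945/13 ≈ 534.23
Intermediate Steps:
X(d, J) = 15 (X(d, J) = 5*(1*3) = 5*3 = 15)
E(r) = 15/13
435 + E(-17)*86 = 435 + (15/13)*86 = 435 + 1290/13 = 6945/13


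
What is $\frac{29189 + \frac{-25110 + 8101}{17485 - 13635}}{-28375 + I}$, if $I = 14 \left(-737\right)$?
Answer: $- \frac{112360641}{148968050} \approx -0.75426$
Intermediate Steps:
$I = -10318$
$\frac{29189 + \frac{-25110 + 8101}{17485 - 13635}}{-28375 + I} = \frac{29189 + \frac{-25110 + 8101}{17485 - 13635}}{-28375 - 10318} = \frac{29189 - \frac{17009}{3850}}{-38693} = \left(29189 - \frac{17009}{3850}\right) \left(- \frac{1}{38693}\right) = \frac{112360641}{3850} \left(- \frac{1}{38693}\right) = - \frac{112360641}{148968050}$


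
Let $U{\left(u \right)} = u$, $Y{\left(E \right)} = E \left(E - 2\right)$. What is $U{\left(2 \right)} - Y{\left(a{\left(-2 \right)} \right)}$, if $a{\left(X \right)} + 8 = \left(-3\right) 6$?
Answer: $-726$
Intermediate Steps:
$a{\left(X \right)} = -26$ ($a{\left(X \right)} = -8 - 18 = -26$)
$Y{\left(E \right)} = E \left(-2 + E\right)$
$U{\left(2 \right)} - Y{\left(a{\left(-2 \right)} \right)} = 2 - - 26 \left(-2 - 26\right) = 2 - \left(-26\right) \left(-28\right) = 2 - 728 = -726$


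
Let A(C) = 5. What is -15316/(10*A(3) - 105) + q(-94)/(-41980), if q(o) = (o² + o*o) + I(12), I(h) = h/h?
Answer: 128398733/461780 ≈ 278.05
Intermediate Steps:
I(h) = 1
q(o) = 1 + 2*o² (q(o) = (o² + o*o) + 1 = (o² + o²) + 1 = 2*o² + 1 = 1 + 2*o²)
-15316/(10*A(3) - 105) + q(-94)/(-41980) = -15316/(10*5 - 105) + (1 + 2*(-94)²)/(-41980) = -15316/(50 - 105) + (1 + 2*8836)*(-1/41980) = -15316/(-55) + (1 + 17672)*(-1/41980) = -15316*(-1/55) + 17673*(-1/41980) = 15316/55 - 17673/41980 = 128398733/461780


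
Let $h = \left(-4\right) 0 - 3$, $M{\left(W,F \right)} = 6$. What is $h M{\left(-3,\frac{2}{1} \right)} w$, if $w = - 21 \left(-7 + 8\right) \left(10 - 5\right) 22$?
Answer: $41580$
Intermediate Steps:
$h = -3$ ($h = 0 - 3 = -3$)
$w = -2310$ ($w = - 21 \cdot 1 \cdot 5 \cdot 22 = \left(-21\right) 5 \cdot 22 = \left(-105\right) 22 = -2310$)
$h M{\left(-3,\frac{2}{1} \right)} w = \left(-3\right) 6 \left(-2310\right) = \left(-18\right) \left(-2310\right) = 41580$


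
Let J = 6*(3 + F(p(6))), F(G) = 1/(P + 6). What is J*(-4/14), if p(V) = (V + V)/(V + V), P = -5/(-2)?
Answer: -636/119 ≈ -5.3445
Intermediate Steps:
P = 5/2 (P = -5*(-½) = 5/2 ≈ 2.5000)
p(V) = 1 (p(V) = (2*V)/((2*V)) = (2*V)*(1/(2*V)) = 1)
F(G) = 2/17 (F(G) = 1/(5/2 + 6) = 1/(17/2) = 2/17)
J = 318/17 (J = 6*(3 + 2/17) = 6*(53/17) = 318/17 ≈ 18.706)
J*(-4/14) = 318*(-4/14)/17 = 318*(-4*1/14)/17 = (318/17)*(-2/7) = -636/119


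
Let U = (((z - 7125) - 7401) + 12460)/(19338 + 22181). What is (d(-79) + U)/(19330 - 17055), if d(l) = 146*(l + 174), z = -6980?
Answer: 575859484/94455725 ≈ 6.0966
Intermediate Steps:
d(l) = 25404 + 146*l (d(l) = 146*(174 + l) = 25404 + 146*l)
U = -9046/41519 (U = (((-6980 - 7125) - 7401) + 12460)/(19338 + 22181) = ((-14105 - 7401) + 12460)/41519 = (-21506 + 12460)*(1/41519) = -9046*1/41519 = -9046/41519 ≈ -0.21788)
(d(-79) + U)/(19330 - 17055) = ((25404 + 146*(-79)) - 9046/41519)/(19330 - 17055) = ((25404 - 11534) - 9046/41519)/2275 = (13870 - 9046/41519)*(1/2275) = (575859484/41519)*(1/2275) = 575859484/94455725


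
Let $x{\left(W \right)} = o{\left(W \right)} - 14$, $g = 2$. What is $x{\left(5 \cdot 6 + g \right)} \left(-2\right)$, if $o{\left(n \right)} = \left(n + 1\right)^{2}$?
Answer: $-2150$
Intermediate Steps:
$o{\left(n \right)} = \left(1 + n\right)^{2}$
$x{\left(W \right)} = -14 + \left(1 + W\right)^{2}$ ($x{\left(W \right)} = \left(1 + W\right)^{2} - 14 = -14 + \left(1 + W\right)^{2}$)
$x{\left(5 \cdot 6 + g \right)} \left(-2\right) = \left(-14 + \left(1 + \left(5 \cdot 6 + 2\right)\right)^{2}\right) \left(-2\right) = \left(-14 + \left(1 + \left(30 + 2\right)\right)^{2}\right) \left(-2\right) = \left(-14 + \left(1 + 32\right)^{2}\right) \left(-2\right) = \left(-14 + 33^{2}\right) \left(-2\right) = \left(-14 + 1089\right) \left(-2\right) = 1075 \left(-2\right) = -2150$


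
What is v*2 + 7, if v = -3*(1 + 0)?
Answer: 1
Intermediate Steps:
v = -3 (v = -3*1 = -3)
v*2 + 7 = -3*2 + 7 = -6 + 7 = 1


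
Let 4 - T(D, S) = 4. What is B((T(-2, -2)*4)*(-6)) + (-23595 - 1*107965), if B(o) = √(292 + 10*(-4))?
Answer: -131560 + 6*√7 ≈ -1.3154e+5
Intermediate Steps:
T(D, S) = 0 (T(D, S) = 4 - 1*4 = 4 - 4 = 0)
B(o) = 6*√7 (B(o) = √(292 - 40) = √252 = 6*√7)
B((T(-2, -2)*4)*(-6)) + (-23595 - 1*107965) = 6*√7 + (-23595 - 1*107965) = 6*√7 + (-23595 - 107965) = 6*√7 - 131560 = -131560 + 6*√7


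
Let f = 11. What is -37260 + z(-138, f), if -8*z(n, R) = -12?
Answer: -74517/2 ≈ -37259.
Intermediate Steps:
z(n, R) = 3/2 (z(n, R) = -1/8*(-12) = 3/2)
-37260 + z(-138, f) = -37260 + 3/2 = -74517/2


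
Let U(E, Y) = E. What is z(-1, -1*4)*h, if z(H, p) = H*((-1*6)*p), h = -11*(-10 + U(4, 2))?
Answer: -1584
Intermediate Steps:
h = 66 (h = -11*(-10 + 4) = -11*(-6) = 66)
z(H, p) = -6*H*p (z(H, p) = H*(-6*p) = -6*H*p)
z(-1, -1*4)*h = -6*(-1)*(-1*4)*66 = -6*(-1)*(-4)*66 = -24*66 = -1584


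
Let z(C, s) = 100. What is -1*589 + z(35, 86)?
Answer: -489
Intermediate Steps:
-1*589 + z(35, 86) = -1*589 + 100 = -589 + 100 = -489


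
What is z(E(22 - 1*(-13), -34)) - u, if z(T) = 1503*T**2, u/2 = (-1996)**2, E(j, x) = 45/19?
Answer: -2873415977/361 ≈ -7.9596e+6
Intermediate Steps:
E(j, x) = 45/19 (E(j, x) = 45*(1/19) = 45/19)
u = 7968032 (u = 2*(-1996)**2 = 2*3984016 = 7968032)
z(E(22 - 1*(-13), -34)) - u = 1503*(45/19)**2 - 1*7968032 = 1503*(2025/361) - 7968032 = 3043575/361 - 7968032 = -2873415977/361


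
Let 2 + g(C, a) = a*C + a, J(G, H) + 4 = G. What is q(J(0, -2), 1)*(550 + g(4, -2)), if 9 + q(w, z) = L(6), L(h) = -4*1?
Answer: -6994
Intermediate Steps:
L(h) = -4
J(G, H) = -4 + G
q(w, z) = -13 (q(w, z) = -9 - 4 = -13)
g(C, a) = -2 + a + C*a (g(C, a) = -2 + (a*C + a) = -2 + (C*a + a) = -2 + (a + C*a) = -2 + a + C*a)
q(J(0, -2), 1)*(550 + g(4, -2)) = -13*(550 + (-2 - 2 + 4*(-2))) = -13*(550 + (-2 - 2 - 8)) = -13*(550 - 12) = -13*538 = -6994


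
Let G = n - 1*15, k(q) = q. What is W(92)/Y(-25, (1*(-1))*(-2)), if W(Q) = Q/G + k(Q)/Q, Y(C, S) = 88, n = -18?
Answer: -59/2904 ≈ -0.020317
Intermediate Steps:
G = -33 (G = -18 - 1*15 = -18 - 15 = -33)
W(Q) = 1 - Q/33 (W(Q) = Q/(-33) + Q/Q = Q*(-1/33) + 1 = -Q/33 + 1 = 1 - Q/33)
W(92)/Y(-25, (1*(-1))*(-2)) = (1 - 1/33*92)/88 = (1 - 92/33)*(1/88) = -59/33*1/88 = -59/2904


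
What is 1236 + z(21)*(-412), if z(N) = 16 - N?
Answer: 3296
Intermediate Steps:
1236 + z(21)*(-412) = 1236 + (16 - 1*21)*(-412) = 1236 + (16 - 21)*(-412) = 1236 - 5*(-412) = 1236 + 2060 = 3296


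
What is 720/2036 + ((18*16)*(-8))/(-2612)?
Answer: 410724/332377 ≈ 1.2357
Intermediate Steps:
720/2036 + ((18*16)*(-8))/(-2612) = 720*(1/2036) + (288*(-8))*(-1/2612) = 180/509 - 2304*(-1/2612) = 180/509 + 576/653 = 410724/332377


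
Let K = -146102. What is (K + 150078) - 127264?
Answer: -123288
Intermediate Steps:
(K + 150078) - 127264 = (-146102 + 150078) - 127264 = 3976 - 127264 = -123288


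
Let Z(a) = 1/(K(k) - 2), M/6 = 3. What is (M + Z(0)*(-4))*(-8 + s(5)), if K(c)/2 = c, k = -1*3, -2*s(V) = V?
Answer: -777/4 ≈ -194.25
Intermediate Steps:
s(V) = -V/2
k = -3
K(c) = 2*c
M = 18 (M = 6*3 = 18)
Z(a) = -1/8 (Z(a) = 1/(2*(-3) - 2) = 1/(-6 - 2) = 1/(-8) = -1/8)
(M + Z(0)*(-4))*(-8 + s(5)) = (18 - 1/8*(-4))*(-8 - 1/2*5) = (18 + 1/2)*(-8 - 5/2) = (37/2)*(-21/2) = -777/4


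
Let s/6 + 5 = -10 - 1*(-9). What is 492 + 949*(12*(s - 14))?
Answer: -568908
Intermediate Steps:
s = -36 (s = -30 + 6*(-10 - 1*(-9)) = -30 + 6*(-10 + 9) = -30 + 6*(-1) = -30 - 6 = -36)
492 + 949*(12*(s - 14)) = 492 + 949*(12*(-36 - 14)) = 492 + 949*(12*(-50)) = 492 + 949*(-600) = 492 - 569400 = -568908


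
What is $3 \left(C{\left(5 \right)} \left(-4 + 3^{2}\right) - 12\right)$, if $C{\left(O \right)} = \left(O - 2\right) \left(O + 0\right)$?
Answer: $189$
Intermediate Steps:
$C{\left(O \right)} = O \left(-2 + O\right)$ ($C{\left(O \right)} = \left(-2 + O\right) O = O \left(-2 + O\right)$)
$3 \left(C{\left(5 \right)} \left(-4 + 3^{2}\right) - 12\right) = 3 \left(5 \left(-2 + 5\right) \left(-4 + 3^{2}\right) - 12\right) = 3 \left(5 \cdot 3 \left(-4 + 9\right) - 12\right) = 3 \left(15 \cdot 5 - 12\right) = 3 \left(75 - 12\right) = 3 \cdot 63 = 189$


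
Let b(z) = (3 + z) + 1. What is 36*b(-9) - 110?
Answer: -290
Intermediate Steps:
b(z) = 4 + z
36*b(-9) - 110 = 36*(4 - 9) - 110 = 36*(-5) - 110 = -180 - 110 = -290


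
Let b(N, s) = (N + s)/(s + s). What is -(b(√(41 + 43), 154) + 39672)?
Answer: -79345/2 - √21/154 ≈ -39673.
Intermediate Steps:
b(N, s) = (N + s)/(2*s) (b(N, s) = (N + s)/((2*s)) = (N + s)*(1/(2*s)) = (N + s)/(2*s))
-(b(√(41 + 43), 154) + 39672) = -((½)*(√(41 + 43) + 154)/154 + 39672) = -((½)*(1/154)*(√84 + 154) + 39672) = -((½)*(1/154)*(2*√21 + 154) + 39672) = -((½)*(1/154)*(154 + 2*√21) + 39672) = -((½ + √21/154) + 39672) = -(79345/2 + √21/154) = -79345/2 - √21/154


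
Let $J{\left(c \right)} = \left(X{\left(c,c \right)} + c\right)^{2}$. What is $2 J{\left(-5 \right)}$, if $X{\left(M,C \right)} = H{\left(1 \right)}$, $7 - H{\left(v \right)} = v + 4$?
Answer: $18$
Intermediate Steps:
$H{\left(v \right)} = 3 - v$ ($H{\left(v \right)} = 7 - \left(v + 4\right) = 7 - \left(4 + v\right) = 3 - v$)
$X{\left(M,C \right)} = 2$ ($X{\left(M,C \right)} = 3 - 1 = 2$)
$J{\left(c \right)} = \left(2 + c\right)^{2}$
$2 J{\left(-5 \right)} = 2 \left(2 - 5\right)^{2} = 2 \left(-3\right)^{2} = 2 \cdot 9 = 18$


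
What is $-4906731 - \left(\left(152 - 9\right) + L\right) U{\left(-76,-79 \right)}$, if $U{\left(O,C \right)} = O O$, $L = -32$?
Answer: $-5547867$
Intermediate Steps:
$U{\left(O,C \right)} = O^{2}$
$-4906731 - \left(\left(152 - 9\right) + L\right) U{\left(-76,-79 \right)} = -4906731 - \left(\left(152 - 9\right) - 32\right) \left(-76\right)^{2} = -4906731 - \left(143 - 32\right) 5776 = -4906731 - 111 \cdot 5776 = -4906731 - 641136 = -5547867$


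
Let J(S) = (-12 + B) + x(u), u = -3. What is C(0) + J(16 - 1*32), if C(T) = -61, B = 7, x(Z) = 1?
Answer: -65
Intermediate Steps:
J(S) = -4 (J(S) = (-12 + 7) + 1 = -5 + 1 = -4)
C(0) + J(16 - 1*32) = -61 - 4 = -65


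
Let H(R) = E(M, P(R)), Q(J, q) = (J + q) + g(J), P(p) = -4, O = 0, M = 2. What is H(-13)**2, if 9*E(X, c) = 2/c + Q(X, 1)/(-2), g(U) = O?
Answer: 4/81 ≈ 0.049383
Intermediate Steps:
g(U) = 0
Q(J, q) = J + q (Q(J, q) = (J + q) + 0 = J + q)
E(X, c) = -1/18 - X/18 + 2/(9*c) (E(X, c) = (2/c + (X + 1)/(-2))/9 = (2/c + (1 + X)*(-1/2))/9 = (2/c + (-1/2 - X/2))/9 = (-1/2 + 2/c - X/2)/9 = -1/18 - X/18 + 2/(9*c))
H(R) = -2/9 (H(R) = (1/18)*(4 - 1*(-4)*(1 + 2))/(-4) = (1/18)*(-1/4)*(4 - 1*(-4)*3) = (1/18)*(-1/4)*(4 + 12) = (1/18)*(-1/4)*16 = -2/9)
H(-13)**2 = (-2/9)**2 = 4/81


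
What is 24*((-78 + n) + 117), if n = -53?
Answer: -336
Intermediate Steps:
24*((-78 + n) + 117) = 24*((-78 - 53) + 117) = 24*(-131 + 117) = 24*(-14) = -336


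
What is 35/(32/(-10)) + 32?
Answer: 337/16 ≈ 21.063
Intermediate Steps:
35/(32/(-10)) + 32 = 35/(32*(-1/10)) + 32 = 35/(-16/5) + 32 = -5/16*35 + 32 = -175/16 + 32 = 337/16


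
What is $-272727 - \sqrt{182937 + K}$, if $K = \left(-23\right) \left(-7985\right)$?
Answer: $-272727 - 32 \sqrt{358} \approx -2.7333 \cdot 10^{5}$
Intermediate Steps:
$K = 183655$
$-272727 - \sqrt{182937 + K} = -272727 - \sqrt{182937 + 183655} = -272727 - \sqrt{366592} = -272727 - 32 \sqrt{358}$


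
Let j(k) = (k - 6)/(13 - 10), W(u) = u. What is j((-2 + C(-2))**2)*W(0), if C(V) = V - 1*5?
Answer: 0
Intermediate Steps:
C(V) = -5 + V (C(V) = V - 5 = -5 + V)
j(k) = -2 + k/3 (j(k) = (-6 + k)/3 = (-6 + k)*(1/3) = -2 + k/3)
j((-2 + C(-2))**2)*W(0) = (-2 + (-2 + (-5 - 2))**2/3)*0 = (-2 + (-2 - 7)**2/3)*0 = (-2 + (1/3)*(-9)**2)*0 = (-2 + (1/3)*81)*0 = (-2 + 27)*0 = 25*0 = 0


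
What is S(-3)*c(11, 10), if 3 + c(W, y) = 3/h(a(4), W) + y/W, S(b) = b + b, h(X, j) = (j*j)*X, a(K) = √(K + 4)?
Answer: 138/11 - 9*√2/242 ≈ 12.493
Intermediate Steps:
a(K) = √(4 + K)
h(X, j) = X*j² (h(X, j) = j²*X = X*j²)
S(b) = 2*b
c(W, y) = -3 + y/W + 3*√2/(4*W²) (c(W, y) = -3 + (3/((√(4 + 4)*W²)) + y/W) = -3 + (3/((√8*W²)) + y/W) = -3 + (3/(((2*√2)*W²)) + y/W) = -3 + (3/((2*√2*W²)) + y/W) = -3 + (3*(√2/(4*W²)) + y/W) = -3 + (3*√2/(4*W²) + y/W) = -3 + (y/W + 3*√2/(4*W²)) = -3 + y/W + 3*√2/(4*W²))
S(-3)*c(11, 10) = (2*(-3))*(-3 + 10/11 + (¾)*√2/11²) = -6*(-3 + 10*(1/11) + (¾)*√2*(1/121)) = -6*(-3 + 10/11 + 3*√2/484) = -6*(-23/11 + 3*√2/484) = 138/11 - 9*√2/242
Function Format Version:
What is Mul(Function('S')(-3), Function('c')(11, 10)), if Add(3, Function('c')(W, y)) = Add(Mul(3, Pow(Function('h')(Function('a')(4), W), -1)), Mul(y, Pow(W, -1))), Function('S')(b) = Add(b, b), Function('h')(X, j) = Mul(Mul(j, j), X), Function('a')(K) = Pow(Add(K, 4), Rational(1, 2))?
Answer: Add(Rational(138, 11), Mul(Rational(-9, 242), Pow(2, Rational(1, 2)))) ≈ 12.493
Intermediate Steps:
Function('a')(K) = Pow(Add(4, K), Rational(1, 2))
Function('h')(X, j) = Mul(X, Pow(j, 2)) (Function('h')(X, j) = Mul(Pow(j, 2), X) = Mul(X, Pow(j, 2)))
Function('S')(b) = Mul(2, b)
Function('c')(W, y) = Add(-3, Mul(y, Pow(W, -1)), Mul(Rational(3, 4), Pow(2, Rational(1, 2)), Pow(W, -2))) (Function('c')(W, y) = Add(-3, Add(Mul(3, Pow(Mul(Pow(Add(4, 4), Rational(1, 2)), Pow(W, 2)), -1)), Mul(y, Pow(W, -1)))) = Add(-3, Add(Mul(3, Pow(Mul(Pow(8, Rational(1, 2)), Pow(W, 2)), -1)), Mul(y, Pow(W, -1)))) = Add(-3, Add(Mul(3, Pow(Mul(Mul(2, Pow(2, Rational(1, 2))), Pow(W, 2)), -1)), Mul(y, Pow(W, -1)))) = Add(-3, Add(Mul(3, Pow(Mul(2, Pow(2, Rational(1, 2)), Pow(W, 2)), -1)), Mul(y, Pow(W, -1)))) = Add(-3, Add(Mul(3, Mul(Rational(1, 4), Pow(2, Rational(1, 2)), Pow(W, -2))), Mul(y, Pow(W, -1)))) = Add(-3, Add(Mul(Rational(3, 4), Pow(2, Rational(1, 2)), Pow(W, -2)), Mul(y, Pow(W, -1)))) = Add(-3, Add(Mul(y, Pow(W, -1)), Mul(Rational(3, 4), Pow(2, Rational(1, 2)), Pow(W, -2)))) = Add(-3, Mul(y, Pow(W, -1)), Mul(Rational(3, 4), Pow(2, Rational(1, 2)), Pow(W, -2))))
Mul(Function('S')(-3), Function('c')(11, 10)) = Mul(Mul(2, -3), Add(-3, Mul(10, Pow(11, -1)), Mul(Rational(3, 4), Pow(2, Rational(1, 2)), Pow(11, -2)))) = Mul(-6, Add(-3, Mul(10, Rational(1, 11)), Mul(Rational(3, 4), Pow(2, Rational(1, 2)), Rational(1, 121)))) = Mul(-6, Add(-3, Rational(10, 11), Mul(Rational(3, 484), Pow(2, Rational(1, 2))))) = Mul(-6, Add(Rational(-23, 11), Mul(Rational(3, 484), Pow(2, Rational(1, 2))))) = Add(Rational(138, 11), Mul(Rational(-9, 242), Pow(2, Rational(1, 2))))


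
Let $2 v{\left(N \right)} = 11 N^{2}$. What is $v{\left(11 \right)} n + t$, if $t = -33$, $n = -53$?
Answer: $- \frac{70609}{2} \approx -35305.0$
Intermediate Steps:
$v{\left(N \right)} = \frac{11 N^{2}}{2}$
$v{\left(11 \right)} n + t = \frac{11 \cdot 11^{2}}{2} \left(-53\right) - 33 = \frac{11}{2} \cdot 121 \left(-53\right) - 33 = \frac{1331}{2} \left(-53\right) - 33 = - \frac{70543}{2} - 33 = - \frac{70609}{2}$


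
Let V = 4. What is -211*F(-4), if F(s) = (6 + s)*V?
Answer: -1688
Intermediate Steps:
F(s) = 24 + 4*s (F(s) = (6 + s)*4 = 24 + 4*s)
-211*F(-4) = -211*(24 + 4*(-4)) = -211*(24 - 16) = -211*8 = -1688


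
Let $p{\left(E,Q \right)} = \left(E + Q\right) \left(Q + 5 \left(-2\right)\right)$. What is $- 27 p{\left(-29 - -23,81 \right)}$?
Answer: $-143775$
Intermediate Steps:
$p{\left(E,Q \right)} = \left(-10 + Q\right) \left(E + Q\right)$ ($p{\left(E,Q \right)} = \left(E + Q\right) \left(Q - 10\right) = \left(E + Q\right) \left(-10 + Q\right) = \left(-10 + Q\right) \left(E + Q\right)$)
$- 27 p{\left(-29 - -23,81 \right)} = - 27 \left(81^{2} - 10 \left(-29 - -23\right) - 810 + \left(-29 - -23\right) 81\right) = - 27 \left(6561 - 10 \left(-29 + 23\right) - 810 + \left(-29 + 23\right) 81\right) = - 27 \left(6561 - -60 - 810 - 486\right) = - 27 \left(6561 + 60 - 810 - 486\right) = \left(-27\right) 5325 = -143775$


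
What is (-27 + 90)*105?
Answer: 6615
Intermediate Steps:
(-27 + 90)*105 = 63*105 = 6615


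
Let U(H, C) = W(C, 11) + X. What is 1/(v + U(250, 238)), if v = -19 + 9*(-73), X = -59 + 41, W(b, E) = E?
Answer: -1/683 ≈ -0.0014641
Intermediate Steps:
X = -18
v = -676 (v = -19 - 657 = -676)
U(H, C) = -7 (U(H, C) = 11 - 18 = -7)
1/(v + U(250, 238)) = 1/(-676 - 7) = 1/(-683) = -1/683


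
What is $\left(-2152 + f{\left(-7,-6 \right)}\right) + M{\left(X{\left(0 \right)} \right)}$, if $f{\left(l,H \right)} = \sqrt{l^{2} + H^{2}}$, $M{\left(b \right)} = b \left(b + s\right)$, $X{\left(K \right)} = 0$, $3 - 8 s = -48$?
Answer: $-2152 + \sqrt{85} \approx -2142.8$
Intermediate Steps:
$s = \frac{51}{8}$ ($s = \frac{3}{8} - -6 = \frac{3}{8} + 6 = \frac{51}{8} \approx 6.375$)
$M{\left(b \right)} = b \left(\frac{51}{8} + b\right)$ ($M{\left(b \right)} = b \left(b + \frac{51}{8}\right) = b \left(\frac{51}{8} + b\right)$)
$f{\left(l,H \right)} = \sqrt{H^{2} + l^{2}}$
$\left(-2152 + f{\left(-7,-6 \right)}\right) + M{\left(X{\left(0 \right)} \right)} = \left(-2152 + \sqrt{\left(-6\right)^{2} + \left(-7\right)^{2}}\right) + \frac{1}{8} \cdot 0 \left(51 + 8 \cdot 0\right) = \left(-2152 + \sqrt{36 + 49}\right) + \frac{1}{8} \cdot 0 \left(51 + 0\right) = \left(-2152 + \sqrt{85}\right) + \frac{1}{8} \cdot 0 \cdot 51 = \left(-2152 + \sqrt{85}\right) + 0 = -2152 + \sqrt{85}$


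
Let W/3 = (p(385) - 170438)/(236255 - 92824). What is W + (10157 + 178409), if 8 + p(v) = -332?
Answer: 27045697612/143431 ≈ 1.8856e+5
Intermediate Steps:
p(v) = -340 (p(v) = -8 - 332 = -340)
W = -512334/143431 (W = 3*((-340 - 170438)/(236255 - 92824)) = 3*(-170778/143431) = -512334/143431 ≈ -3.5720)
W + (10157 + 178409) = -512334/143431 + (10157 + 178409) = -512334/143431 + 188566 = 27045697612/143431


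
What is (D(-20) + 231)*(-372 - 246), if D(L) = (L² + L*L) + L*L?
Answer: -884358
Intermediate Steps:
D(L) = 3*L² (D(L) = (L² + L²) + L² = 2*L² + L² = 3*L²)
(D(-20) + 231)*(-372 - 246) = (3*(-20)² + 231)*(-372 - 246) = (3*400 + 231)*(-618) = (1200 + 231)*(-618) = 1431*(-618) = -884358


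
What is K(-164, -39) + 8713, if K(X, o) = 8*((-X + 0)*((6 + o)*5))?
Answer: -207767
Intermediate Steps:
K(X, o) = -8*X*(30 + 5*o) (K(X, o) = 8*((-X)*(30 + 5*o)) = 8*(-X*(30 + 5*o)) = -8*X*(30 + 5*o))
K(-164, -39) + 8713 = -40*(-164)*(6 - 39) + 8713 = -40*(-164)*(-33) + 8713 = -216480 + 8713 = -207767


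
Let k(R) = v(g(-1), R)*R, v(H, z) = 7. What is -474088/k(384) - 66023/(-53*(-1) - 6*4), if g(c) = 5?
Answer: -23902297/9744 ≈ -2453.0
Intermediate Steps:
k(R) = 7*R
-474088/k(384) - 66023/(-53*(-1) - 6*4) = -474088/(7*384) - 66023/(-53*(-1) - 6*4) = -474088/2688 - 66023/(53 - 24) = -474088*1/2688 - 66023/29 = -59261/336 - 66023*1/29 = -59261/336 - 66023/29 = -23902297/9744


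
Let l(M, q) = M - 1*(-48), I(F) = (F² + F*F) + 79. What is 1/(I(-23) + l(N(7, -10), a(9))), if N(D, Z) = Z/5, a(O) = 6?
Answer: 1/1183 ≈ 0.00084531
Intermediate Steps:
I(F) = 79 + 2*F² (I(F) = (F² + F²) + 79 = 2*F² + 79 = 79 + 2*F²)
N(D, Z) = Z/5 (N(D, Z) = Z*(⅕) = Z/5)
l(M, q) = 48 + M (l(M, q) = M + 48 = 48 + M)
1/(I(-23) + l(N(7, -10), a(9))) = 1/((79 + 2*(-23)²) + (48 + (⅕)*(-10))) = 1/((79 + 2*529) + (48 - 2)) = 1/((79 + 1058) + 46) = 1/(1137 + 46) = 1/1183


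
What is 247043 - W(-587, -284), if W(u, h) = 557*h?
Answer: 405231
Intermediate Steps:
247043 - W(-587, -284) = 247043 - 557*(-284) = 247043 - 1*(-158188) = 247043 + 158188 = 405231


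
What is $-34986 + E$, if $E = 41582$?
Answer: $6596$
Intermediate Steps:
$-34986 + E = -34986 + 41582 = 6596$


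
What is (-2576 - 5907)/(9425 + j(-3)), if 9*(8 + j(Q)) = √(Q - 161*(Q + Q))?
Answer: -718959699/798118894 + 25449*√107/798118894 ≈ -0.90049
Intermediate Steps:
j(Q) = -8 + √321*√(-Q)/9 (j(Q) = -8 + √(Q - 161*(Q + Q))/9 = -8 + √(Q - 322*Q)/9 = -8 + √(-321*Q)/9 = -8 + (√321*√(-Q))/9 = -8 + √321*√(-Q)/9)
(-2576 - 5907)/(9425 + j(-3)) = (-2576 - 5907)/(9425 + (-8 + √321*√(-1*(-3))/9)) = -8483/(9425 + (-8 + √321*√3/9)) = -8483/(9425 + (-8 + √107/3)) = -8483/(9417 + √107/3)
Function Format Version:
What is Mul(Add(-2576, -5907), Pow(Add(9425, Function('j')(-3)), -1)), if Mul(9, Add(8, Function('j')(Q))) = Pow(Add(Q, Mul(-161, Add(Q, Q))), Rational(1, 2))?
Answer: Add(Rational(-718959699, 798118894), Mul(Rational(25449, 798118894), Pow(107, Rational(1, 2)))) ≈ -0.90049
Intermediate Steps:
Function('j')(Q) = Add(-8, Mul(Rational(1, 9), Pow(321, Rational(1, 2)), Pow(Mul(-1, Q), Rational(1, 2)))) (Function('j')(Q) = Add(-8, Mul(Rational(1, 9), Pow(Add(Q, Mul(-161, Add(Q, Q))), Rational(1, 2)))) = Add(-8, Mul(Rational(1, 9), Pow(Add(Q, Mul(-161, Mul(2, Q))), Rational(1, 2)))) = Add(-8, Mul(Rational(1, 9), Pow(Add(Q, Mul(-322, Q)), Rational(1, 2)))) = Add(-8, Mul(Rational(1, 9), Pow(Mul(-321, Q), Rational(1, 2)))) = Add(-8, Mul(Rational(1, 9), Mul(Pow(321, Rational(1, 2)), Pow(Mul(-1, Q), Rational(1, 2))))) = Add(-8, Mul(Rational(1, 9), Pow(321, Rational(1, 2)), Pow(Mul(-1, Q), Rational(1, 2)))))
Mul(Add(-2576, -5907), Pow(Add(9425, Function('j')(-3)), -1)) = Mul(Add(-2576, -5907), Pow(Add(9425, Add(-8, Mul(Rational(1, 9), Pow(321, Rational(1, 2)), Pow(Mul(-1, -3), Rational(1, 2))))), -1)) = Mul(-8483, Pow(Add(9425, Add(-8, Mul(Rational(1, 9), Pow(321, Rational(1, 2)), Pow(3, Rational(1, 2))))), -1)) = Mul(-8483, Pow(Add(9425, Add(-8, Mul(Rational(1, 3), Pow(107, Rational(1, 2))))), -1)) = Mul(-8483, Pow(Add(9417, Mul(Rational(1, 3), Pow(107, Rational(1, 2)))), -1))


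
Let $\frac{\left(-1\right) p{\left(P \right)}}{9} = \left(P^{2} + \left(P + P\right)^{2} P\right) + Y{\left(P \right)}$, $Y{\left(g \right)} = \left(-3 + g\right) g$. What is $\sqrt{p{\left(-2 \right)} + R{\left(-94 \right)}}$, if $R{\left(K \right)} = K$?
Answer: $2 \sqrt{17} \approx 8.2462$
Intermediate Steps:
$Y{\left(g \right)} = g \left(-3 + g\right)$
$p{\left(P \right)} = - 36 P^{3} - 9 P^{2} - 9 P \left(-3 + P\right)$ ($p{\left(P \right)} = - 9 \left(\left(P^{2} + \left(P + P\right)^{2} P\right) + P \left(-3 + P\right)\right) = - 9 \left(\left(P^{2} + \left(2 P\right)^{2} P\right) + P \left(-3 + P\right)\right) = - 9 \left(\left(P^{2} + 4 P^{2} P\right) + P \left(-3 + P\right)\right) = - 9 \left(\left(P^{2} + 4 P^{3}\right) + P \left(-3 + P\right)\right) = - 9 \left(P^{2} + 4 P^{3} + P \left(-3 + P\right)\right) = - 36 P^{3} - 9 P^{2} - 9 P \left(-3 + P\right)$)
$\sqrt{p{\left(-2 \right)} + R{\left(-94 \right)}} = \sqrt{9 \left(-2\right) \left(3 - 4 \left(-2\right)^{2} - -4\right) - 94} = \sqrt{9 \left(-2\right) \left(3 - 16 + 4\right) - 94} = \sqrt{9 \left(-2\right) \left(-9\right) - 94} = \sqrt{162 - 94} = \sqrt{68} = 2 \sqrt{17}$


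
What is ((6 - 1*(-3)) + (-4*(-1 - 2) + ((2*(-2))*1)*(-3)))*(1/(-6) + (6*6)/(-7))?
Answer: -2453/14 ≈ -175.21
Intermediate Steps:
((6 - 1*(-3)) + (-4*(-1 - 2) + ((2*(-2))*1)*(-3)))*(1/(-6) + (6*6)/(-7)) = ((6 + 3) + (-4*(-3) - 4*1*(-3)))*(1*(-⅙) + 36*(-⅐)) = (9 + (12 - 4*(-3)))*(-⅙ - 36/7) = (9 + (12 + 12))*(-223/42) = (9 + 24)*(-223/42) = 33*(-223/42) = -2453/14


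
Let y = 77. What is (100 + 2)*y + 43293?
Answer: 51147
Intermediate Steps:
(100 + 2)*y + 43293 = (100 + 2)*77 + 43293 = 102*77 + 43293 = 7854 + 43293 = 51147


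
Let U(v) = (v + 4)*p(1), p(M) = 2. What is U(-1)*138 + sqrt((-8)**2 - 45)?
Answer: 828 + sqrt(19) ≈ 832.36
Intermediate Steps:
U(v) = 8 + 2*v (U(v) = (v + 4)*2 = (4 + v)*2 = 8 + 2*v)
U(-1)*138 + sqrt((-8)**2 - 45) = (8 + 2*(-1))*138 + sqrt((-8)**2 - 45) = (8 - 2)*138 + sqrt(64 - 45) = 6*138 + sqrt(19) = 828 + sqrt(19)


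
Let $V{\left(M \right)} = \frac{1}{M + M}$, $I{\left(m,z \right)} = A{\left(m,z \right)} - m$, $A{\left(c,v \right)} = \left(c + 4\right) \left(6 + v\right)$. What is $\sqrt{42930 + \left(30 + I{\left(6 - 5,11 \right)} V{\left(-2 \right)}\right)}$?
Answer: $3 \sqrt{4771} \approx 207.22$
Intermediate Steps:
$A{\left(c,v \right)} = \left(4 + c\right) \left(6 + v\right)$
$I{\left(m,z \right)} = 24 + 4 z + 5 m + m z$ ($I{\left(m,z \right)} = \left(24 + 4 z + 6 m + m z\right) - m = 24 + 4 z + 5 m + m z$)
$V{\left(M \right)} = \frac{1}{2 M}$
$\sqrt{42930 + \left(30 + I{\left(6 - 5,11 \right)} V{\left(-2 \right)}\right)} = \sqrt{42930 + \left(30 + \left(24 + 4 \cdot 11 + 5 \left(6 - 5\right) + \left(6 - 5\right) 11\right) \frac{1}{2 \left(-2\right)}\right)} = \sqrt{42930 + \left(30 + \left(24 + 44 + 5 \cdot 1 + 1 \cdot 11\right) \frac{1}{2} \left(- \frac{1}{2}\right)\right)} = \sqrt{42930 + \left(30 + \left(24 + 44 + 5 + 11\right) \left(- \frac{1}{4}\right)\right)} = \sqrt{42930 + \left(30 + 84 \left(- \frac{1}{4}\right)\right)} = \sqrt{42930 + \left(30 - 21\right)} = \sqrt{42930 + 9} = \sqrt{42939} = 3 \sqrt{4771}$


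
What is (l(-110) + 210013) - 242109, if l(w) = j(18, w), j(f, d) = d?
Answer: -32206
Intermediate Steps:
l(w) = w
(l(-110) + 210013) - 242109 = (-110 + 210013) - 242109 = 209903 - 242109 = -32206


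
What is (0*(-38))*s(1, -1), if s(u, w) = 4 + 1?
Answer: 0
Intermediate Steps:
s(u, w) = 5
(0*(-38))*s(1, -1) = (0*(-38))*5 = 0*5 = 0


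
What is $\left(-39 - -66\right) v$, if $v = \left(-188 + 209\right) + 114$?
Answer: $3645$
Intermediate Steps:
$v = 135$ ($v = 21 + 114 = 135$)
$\left(-39 - -66\right) v = \left(-39 - -66\right) 135 = \left(-39 + 66\right) 135 = 27 \cdot 135 = 3645$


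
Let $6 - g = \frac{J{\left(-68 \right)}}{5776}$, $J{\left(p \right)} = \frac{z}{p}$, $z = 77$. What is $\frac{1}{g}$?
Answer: $\frac{392768}{2356685} \approx 0.16666$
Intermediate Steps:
$J{\left(p \right)} = \frac{77}{p}$
$g = \frac{2356685}{392768}$ ($g = 6 - \frac{77 \frac{1}{-68}}{5776} = 6 - 77 \left(- \frac{1}{68}\right) \frac{1}{5776} = 6 - \left(- \frac{77}{68}\right) \frac{1}{5776} = 6 - - \frac{77}{392768} = 6 + \frac{77}{392768} = \frac{2356685}{392768} \approx 6.0002$)
$\frac{1}{g} = \frac{1}{\frac{2356685}{392768}} = \frac{392768}{2356685}$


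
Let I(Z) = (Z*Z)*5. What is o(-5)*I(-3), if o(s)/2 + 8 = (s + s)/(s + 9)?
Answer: -945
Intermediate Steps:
o(s) = -16 + 4*s/(9 + s) (o(s) = -16 + 2*((s + s)/(s + 9)) = -16 + 2*((2*s)/(9 + s)) = -16 + 2*(2*s/(9 + s)) = -16 + 4*s/(9 + s))
I(Z) = 5*Z**2 (I(Z) = Z**2*5 = 5*Z**2)
o(-5)*I(-3) = (12*(-12 - 1*(-5))/(9 - 5))*(5*(-3)**2) = (12*(-12 + 5)/4)*(5*9) = (12*(1/4)*(-7))*45 = -21*45 = -945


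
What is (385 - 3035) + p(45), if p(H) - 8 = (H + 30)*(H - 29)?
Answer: -1442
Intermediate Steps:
p(H) = 8 + (-29 + H)*(30 + H) (p(H) = 8 + (H + 30)*(H - 29) = 8 + (30 + H)*(-29 + H) = 8 + (-29 + H)*(30 + H))
(385 - 3035) + p(45) = (385 - 3035) + (-862 + 45 + 45²) = -2650 + (-862 + 45 + 2025) = -2650 + 1208 = -1442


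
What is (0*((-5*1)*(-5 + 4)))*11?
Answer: 0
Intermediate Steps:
(0*((-5*1)*(-5 + 4)))*11 = (0*(-5*(-1)))*11 = (0*5)*11 = 0*11 = 0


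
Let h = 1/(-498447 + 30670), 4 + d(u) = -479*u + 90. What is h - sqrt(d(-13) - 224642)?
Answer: -1/467777 - I*sqrt(218329) ≈ -2.1378e-6 - 467.26*I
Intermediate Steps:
d(u) = 86 - 479*u (d(u) = -4 + (-479*u + 90) = -4 + (90 - 479*u) = 86 - 479*u)
h = -1/467777 (h = 1/(-467777) = -1/467777 ≈ -2.1378e-6)
h - sqrt(d(-13) - 224642) = -1/467777 - sqrt((86 - 479*(-13)) - 224642) = -1/467777 - sqrt((86 + 6227) - 224642) = -1/467777 - sqrt(6313 - 224642) = -1/467777 - sqrt(-218329) = -1/467777 - I*sqrt(218329)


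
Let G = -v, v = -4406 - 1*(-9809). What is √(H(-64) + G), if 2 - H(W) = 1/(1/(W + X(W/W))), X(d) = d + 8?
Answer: 9*I*√66 ≈ 73.116*I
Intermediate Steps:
X(d) = 8 + d
v = 5403 (v = -4406 + 9809 = 5403)
H(W) = -7 - W (H(W) = 2 - 1/(1/(W + (8 + W/W))) = 2 - 1/(1/(W + (8 + 1))) = 2 - 1/(1/(W + 9)) = 2 - 1/(1/(9 + W)) = 2 - (9 + W) = 2 + (-9 - W) = -7 - W)
G = -5403 (G = -1*5403 = -5403)
√(H(-64) + G) = √((-7 - 1*(-64)) - 5403) = √((-7 + 64) - 5403) = √(57 - 5403) = √(-5346) = 9*I*√66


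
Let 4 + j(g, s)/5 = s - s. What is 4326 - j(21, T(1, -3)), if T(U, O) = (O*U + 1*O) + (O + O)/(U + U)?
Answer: 4346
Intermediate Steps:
T(U, O) = O + O*U + O/U (T(U, O) = (O*U + O) + (2*O)/((2*U)) = (O + O*U) + (2*O)*(1/(2*U)) = (O + O*U) + O/U = O + O*U + O/U)
j(g, s) = -20 (j(g, s) = -20 + 5*(s - s) = -20 + 5*0 = -20 + 0 = -20)
4326 - j(21, T(1, -3)) = 4326 - 1*(-20) = 4326 + 20 = 4346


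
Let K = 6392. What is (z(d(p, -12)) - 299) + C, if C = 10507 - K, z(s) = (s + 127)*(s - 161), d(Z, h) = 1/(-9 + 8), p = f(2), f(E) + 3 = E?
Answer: -16596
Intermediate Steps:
f(E) = -3 + E
p = -1 (p = -3 + 2 = -1)
d(Z, h) = -1 (d(Z, h) = 1/(-1) = -1)
z(s) = (-161 + s)*(127 + s) (z(s) = (127 + s)*(-161 + s) = (-161 + s)*(127 + s))
C = 4115 (C = 10507 - 1*6392 = 10507 - 6392 = 4115)
(z(d(p, -12)) - 299) + C = ((-20447 + (-1)**2 - 34*(-1)) - 299) + 4115 = ((-20447 + 1 + 34) - 299) + 4115 = (-20412 - 299) + 4115 = -20711 + 4115 = -16596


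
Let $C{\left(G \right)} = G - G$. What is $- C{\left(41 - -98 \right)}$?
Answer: $0$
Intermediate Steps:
$C{\left(G \right)} = 0$
$- C{\left(41 - -98 \right)} = \left(-1\right) 0 = 0$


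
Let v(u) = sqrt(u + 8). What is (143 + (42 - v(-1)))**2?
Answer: (185 - sqrt(7))**2 ≈ 33253.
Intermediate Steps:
v(u) = sqrt(8 + u)
(143 + (42 - v(-1)))**2 = (143 + (42 - sqrt(8 - 1)))**2 = (143 + (42 - sqrt(7)))**2 = (185 - sqrt(7))**2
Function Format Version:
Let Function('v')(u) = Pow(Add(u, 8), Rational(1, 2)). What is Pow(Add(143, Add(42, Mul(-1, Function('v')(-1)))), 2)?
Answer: Pow(Add(185, Mul(-1, Pow(7, Rational(1, 2)))), 2) ≈ 33253.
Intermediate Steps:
Function('v')(u) = Pow(Add(8, u), Rational(1, 2))
Pow(Add(143, Add(42, Mul(-1, Function('v')(-1)))), 2) = Pow(Add(143, Add(42, Mul(-1, Pow(Add(8, -1), Rational(1, 2))))), 2) = Pow(Add(143, Add(42, Mul(-1, Pow(7, Rational(1, 2))))), 2) = Pow(Add(185, Mul(-1, Pow(7, Rational(1, 2)))), 2)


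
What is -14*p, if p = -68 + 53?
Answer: 210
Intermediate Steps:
p = -15
-14*p = -14*(-15) = 210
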